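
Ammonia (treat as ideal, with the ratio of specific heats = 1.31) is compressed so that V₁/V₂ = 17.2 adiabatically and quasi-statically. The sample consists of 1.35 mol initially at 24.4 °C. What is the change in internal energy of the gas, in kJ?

ΔU ≈ 15.2 kJ

Adiabatic: T₁V₁^(γ−1) = T₂V₂^(γ−1) ⇒ T₂ = T₁ (V₁/V₂)^(γ−1).
T₁ = 24.4 °C = 297.5 K.
T₂ = 297.5 × 17.2^(0.31) = 718.7 K.
Q = 0, so ΔU = W_on_gas = nCᵥΔT with Cᵥ = R/(γ−1) = 26.82 J/(mol·K).
ΔU = 1.35 × 26.82 × (718.7 − 297.5) = 15250 J.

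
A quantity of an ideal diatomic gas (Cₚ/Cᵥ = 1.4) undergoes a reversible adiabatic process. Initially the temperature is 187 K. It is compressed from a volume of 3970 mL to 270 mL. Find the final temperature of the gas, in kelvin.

T₂ ≈ 548 K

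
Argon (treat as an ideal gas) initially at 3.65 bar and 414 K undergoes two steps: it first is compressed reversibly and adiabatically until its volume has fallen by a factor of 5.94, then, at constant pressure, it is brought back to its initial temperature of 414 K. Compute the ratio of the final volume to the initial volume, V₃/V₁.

For a monatomic ideal gas γ = 5/3.
Adiabatic step: V₂/V₁ = 0.1684; T₂ = T₁·5.94^(2/3) = 1358 K.
Isobaric step: V₃/V₂ = T₃/T₂ = 414/1358.
V₃/V₁ = (V₂/V₁)(V₃/V₂) = 0.1684 × (414/1358) = 0.05133.

V₃/V₁ ≈ 0.0513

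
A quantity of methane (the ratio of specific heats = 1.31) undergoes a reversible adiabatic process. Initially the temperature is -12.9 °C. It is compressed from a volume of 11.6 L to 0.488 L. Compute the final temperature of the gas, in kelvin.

T₂ ≈ 695 K

For a reversible adiabat TV^(γ−1) is constant, so T₂ = T₁ (V₁/V₂)^(γ−1).
T₁ = -12.9 °C = 260.2 K.
T₂ = 260.2 × (11.6/0.488)^(0.31) = 695 K.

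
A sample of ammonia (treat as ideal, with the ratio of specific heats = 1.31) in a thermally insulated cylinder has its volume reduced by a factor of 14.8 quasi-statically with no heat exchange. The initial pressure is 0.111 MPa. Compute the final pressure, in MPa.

P₂ ≈ 3.79 MPa

Adiabatic: P₁V₁^γ = P₂V₂^γ ⇒ P₂ = P₁ (V₁/V₂)^γ.
P₂ = 0.111 × 14.8^(1.31) = 3.788 MPa.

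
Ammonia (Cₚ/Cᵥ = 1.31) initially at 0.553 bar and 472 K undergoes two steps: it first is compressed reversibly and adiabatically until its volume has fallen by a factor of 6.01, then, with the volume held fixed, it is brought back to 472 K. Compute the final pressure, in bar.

P₃ ≈ 3.32 bar

Adiabatic step (PV^γ = const): P₂ = 0.553×6.01^(1.31) = 5.795 bar; T₂ = 472×6.01^(0.31) = 823 K.
Isochoric: P₃ = P₂(T₃/T₂) = 5.795 × (472/823) = 3.324 bar.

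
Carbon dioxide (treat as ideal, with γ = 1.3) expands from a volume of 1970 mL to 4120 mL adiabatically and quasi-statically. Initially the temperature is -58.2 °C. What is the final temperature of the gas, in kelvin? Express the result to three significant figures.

For a reversible adiabat TV^(γ−1) is constant, so T₂ = T₁ (V₁/V₂)^(γ−1).
T₁ = -58.2 °C = 214.9 K.
T₂ = 214.9 × (1970/4120)^(0.3) = 172.3 K.

T₂ ≈ 172 K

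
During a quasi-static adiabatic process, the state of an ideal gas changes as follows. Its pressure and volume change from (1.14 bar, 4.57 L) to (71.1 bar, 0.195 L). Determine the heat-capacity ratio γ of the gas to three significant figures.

PV^γ = const ⇒ γ = ln(P₂/P₁) / ln(V₁/V₂).
γ = ln(71.1/1.14) / ln(4.57/0.195) = 1.31.

γ ≈ 1.31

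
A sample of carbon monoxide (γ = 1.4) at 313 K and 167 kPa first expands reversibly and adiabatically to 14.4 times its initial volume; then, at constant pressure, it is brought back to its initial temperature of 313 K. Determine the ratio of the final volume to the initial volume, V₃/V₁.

V₃/V₁ ≈ 41.9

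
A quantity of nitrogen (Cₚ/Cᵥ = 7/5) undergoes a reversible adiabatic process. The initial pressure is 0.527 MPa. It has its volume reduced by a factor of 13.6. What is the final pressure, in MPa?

Since PV^γ is constant along a reversible adiabat, P₂ = P₁ (V₁/V₂)^γ.
P₂ = 0.527 × 13.6^(7/5) = 20.36 MPa.

P₂ ≈ 20.4 MPa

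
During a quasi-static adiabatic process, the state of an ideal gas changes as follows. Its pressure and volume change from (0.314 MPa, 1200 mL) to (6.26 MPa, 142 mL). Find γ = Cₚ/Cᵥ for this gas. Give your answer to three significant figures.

γ ≈ 1.40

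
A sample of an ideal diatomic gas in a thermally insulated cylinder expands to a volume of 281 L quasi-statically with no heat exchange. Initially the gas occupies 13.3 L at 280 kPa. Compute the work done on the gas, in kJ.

γ = 7/5 for a diatomic ideal gas.
P₂ = P₁(V₁/V₂)^γ = 280×(13.3/281)^(7/5) = 3.912 kPa.
For a reversible adiabat, W_by_gas = (P₁V₁ − P₂V₂)/(γ−1).
W_by = (280000×0.0133 − 3912×0.281) / (2/5) = 6562 J.
W_on_gas = −W_by = -6562 J.

W ≈ -6.56 kJ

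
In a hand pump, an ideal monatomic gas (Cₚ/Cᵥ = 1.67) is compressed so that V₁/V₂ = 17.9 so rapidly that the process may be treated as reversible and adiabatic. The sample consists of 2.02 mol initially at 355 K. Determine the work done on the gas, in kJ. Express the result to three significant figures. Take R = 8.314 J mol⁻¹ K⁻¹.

W ≈ 52.6 kJ

Adiabatic: T₁V₁^(γ−1) = T₂V₂^(γ−1) ⇒ T₂ = T₁ (V₁/V₂)^(γ−1).
T₂ = 355 × 17.9^(0.67) = 2453 K.
Q = 0, so ΔU = W_on_gas = nCᵥΔT with Cᵥ = R/(γ−1) = 12.41 J/(mol·K).
ΔU = 2.02 × 12.41 × (2453 − 355) = 52580 J.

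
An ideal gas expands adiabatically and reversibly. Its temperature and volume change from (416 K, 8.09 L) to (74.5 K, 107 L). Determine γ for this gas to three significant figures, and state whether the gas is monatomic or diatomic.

γ ≈ 1.67; monatomic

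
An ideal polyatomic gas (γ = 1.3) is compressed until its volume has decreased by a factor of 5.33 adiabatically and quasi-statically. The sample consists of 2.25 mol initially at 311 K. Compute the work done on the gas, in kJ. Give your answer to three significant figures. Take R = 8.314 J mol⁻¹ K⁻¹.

For a reversible adiabat TV^(γ−1) is constant, so T₂ = T₁ (V₁/V₂)^(γ−1).
T₂ = 311 × 5.33^(0.3) = 513.8 K.
Q = 0, so ΔU = W_on_gas = nCᵥΔT with Cᵥ = R/(γ−1) = 27.71 J/(mol·K).
ΔU = 2.25 × 27.71 × (513.8 − 311) = 12640 J.

W ≈ 12.6 kJ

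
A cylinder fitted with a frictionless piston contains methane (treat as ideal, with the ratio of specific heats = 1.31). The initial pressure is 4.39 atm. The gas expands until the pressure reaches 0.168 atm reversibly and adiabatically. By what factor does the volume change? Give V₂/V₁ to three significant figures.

From PV^γ = const, V₂/V₁ = (P₁/P₂)^(1/γ).
V₂/V₁ = (4.39/0.168)^(0.763) = 12.07.

V₂/V₁ ≈ 12.1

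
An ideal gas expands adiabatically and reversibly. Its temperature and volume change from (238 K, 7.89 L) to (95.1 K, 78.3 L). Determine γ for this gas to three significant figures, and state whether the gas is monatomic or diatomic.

TV^(γ−1) = const ⇒ γ − 1 = ln(T₂/T₁) / ln(V₁/V₂).
γ = 1 + ln(95.1/238) / ln(7.89/78.3) = 1.4.
γ ≈ 1.40 is close to 7/5, so the gas is diatomic.

γ ≈ 1.40; diatomic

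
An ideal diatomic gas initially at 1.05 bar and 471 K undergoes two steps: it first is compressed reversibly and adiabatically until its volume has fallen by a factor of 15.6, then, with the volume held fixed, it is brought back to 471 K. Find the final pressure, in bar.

P₃ ≈ 16.4 bar

For a diatomic ideal gas γ = 7/5.
Adiabatic step (PV^γ = const): P₂ = 1.05×15.6^(7/5) = 49.15 bar; T₂ = 471×15.6^(2/5) = 1413 K.
Isochoric: P₃ = P₂(T₃/T₂) = 49.15 × (471/1413) = 16.38 bar.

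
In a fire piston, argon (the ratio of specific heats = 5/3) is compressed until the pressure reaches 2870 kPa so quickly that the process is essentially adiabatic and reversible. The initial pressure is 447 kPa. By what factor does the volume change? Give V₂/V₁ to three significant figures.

V₂/V₁ ≈ 0.328

From PV^γ = const, V₂/V₁ = (P₁/P₂)^(1/γ).
V₂/V₁ = (447/2870)^(3/5) = 0.3277.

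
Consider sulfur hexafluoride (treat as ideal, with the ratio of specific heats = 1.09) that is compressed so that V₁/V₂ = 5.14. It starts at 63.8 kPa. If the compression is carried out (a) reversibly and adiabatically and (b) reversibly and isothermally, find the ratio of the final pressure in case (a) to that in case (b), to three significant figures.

P_adiabatic / P_isothermal ≈ 1.16

Isothermal: P_b = P₁(V₁/V₂) = 63.8×5.14.
Adiabatic: P_a = P₁(V₁/V₂)^γ = 63.8×5.14^(1.09).
P_a/P_b = (V₁/V₂)^(γ−1) = 5.14^(0.09) = 1.159.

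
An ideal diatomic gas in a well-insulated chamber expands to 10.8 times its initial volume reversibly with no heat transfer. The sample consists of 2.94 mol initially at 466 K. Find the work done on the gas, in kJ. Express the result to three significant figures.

W ≈ -17.5 kJ

For a reversible adiabat TV^(γ−1) is constant, so T₂ = T₁ (V₁/V₂)^(γ−1).
γ = 7/5 for a diatomic ideal gas, so γ−1 = 2/5.
T₂ = 466 × (1/10.8)^(2/5) = 179.9 K.
Q = 0, so ΔU = W_on_gas = nCᵥΔT with Cᵥ = R/(γ−1) = 20.79 J/(mol·K).
ΔU = 2.94 × 20.79 × (179.9 − 466) = -17480 J.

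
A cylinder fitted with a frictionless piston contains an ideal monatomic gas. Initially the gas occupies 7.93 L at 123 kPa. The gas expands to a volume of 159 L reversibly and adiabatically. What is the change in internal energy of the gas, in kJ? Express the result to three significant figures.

γ = 5/3 for a monatomic ideal gas.
P₂ = P₁(V₁/V₂)^γ = 123×(7.93/159)^(5/3) = 0.8312 kPa.
For a reversible adiabat, W_by_gas = (P₁V₁ − P₂V₂)/(γ−1).
W_by = (123000×0.00793 − 831.2×0.159) / (2/3) = 1265 J.
Q = 0 ⇒ ΔU = −W_by = -1265 J.

ΔU ≈ -1.26 kJ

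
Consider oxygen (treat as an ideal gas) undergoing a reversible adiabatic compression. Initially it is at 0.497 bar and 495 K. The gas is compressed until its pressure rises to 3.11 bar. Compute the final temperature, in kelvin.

Adiabatic: T₂/T₁ = (P₂/P₁)^((γ−1)/γ).
For a diatomic ideal gas γ = 7/5, so (γ−1)/γ = 2/7.
T₂ = 495 × (3.11/0.497)^(2/7) = 835.9 K.

T₂ ≈ 836 K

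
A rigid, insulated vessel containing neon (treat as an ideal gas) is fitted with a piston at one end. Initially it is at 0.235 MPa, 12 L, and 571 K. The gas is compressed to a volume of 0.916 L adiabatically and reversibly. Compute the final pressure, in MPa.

Adiabatic: P₁V₁^γ = P₂V₂^γ ⇒ P₂ = P₁ (V₁/V₂)^γ.
γ = 5/3 for a monatomic ideal gas.
P₂ = 0.235 × (12/0.916)^(5/3) = 17.11 MPa.

P₂ ≈ 17.1 MPa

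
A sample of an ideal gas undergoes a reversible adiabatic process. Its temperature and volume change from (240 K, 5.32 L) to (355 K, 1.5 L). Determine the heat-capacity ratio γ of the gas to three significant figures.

γ ≈ 1.31

TV^(γ−1) = const ⇒ γ − 1 = ln(T₂/T₁) / ln(V₁/V₂).
γ = 1 + ln(355/240) / ln(5.32/1.5) = 1.309.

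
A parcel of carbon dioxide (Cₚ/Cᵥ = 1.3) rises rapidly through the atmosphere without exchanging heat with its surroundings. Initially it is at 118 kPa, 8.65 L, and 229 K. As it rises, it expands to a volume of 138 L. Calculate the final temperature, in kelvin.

For a reversible adiabat TV^(γ−1) is constant, so T₂ = T₁ (V₁/V₂)^(γ−1).
T₂ = 229 × (8.65/138)^(0.3) = 99.76 K.

T₂ ≈ 99.8 K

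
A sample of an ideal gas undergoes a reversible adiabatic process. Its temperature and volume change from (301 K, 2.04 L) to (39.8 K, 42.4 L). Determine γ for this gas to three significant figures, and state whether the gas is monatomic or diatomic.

TV^(γ−1) = const ⇒ γ − 1 = ln(T₂/T₁) / ln(V₁/V₂).
γ = 1 + ln(39.8/301) / ln(2.04/42.4) = 1.667.
γ ≈ 1.67 is close to 5/3, so the gas is monatomic.

γ ≈ 1.67; monatomic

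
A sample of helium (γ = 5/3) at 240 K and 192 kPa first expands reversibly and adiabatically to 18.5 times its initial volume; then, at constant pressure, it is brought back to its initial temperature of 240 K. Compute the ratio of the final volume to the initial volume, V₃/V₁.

V₃/V₁ ≈ 129

Adiabatic step: V₂/V₁ = 18.5; T₂ = T₁·(1/18.5)^(2/3) = 34.31 K.
Isobaric step: V₃/V₂ = T₃/T₂ = 240/34.31.
V₃/V₁ = (V₂/V₁)(V₃/V₂) = 18.5 × (240/34.31) = 129.4.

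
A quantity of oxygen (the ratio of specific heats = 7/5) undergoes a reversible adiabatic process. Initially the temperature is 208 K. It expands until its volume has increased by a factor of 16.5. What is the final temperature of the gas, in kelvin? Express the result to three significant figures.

T₂ ≈ 67.8 K

For a reversible adiabat TV^(γ−1) is constant, so T₂ = T₁ (V₁/V₂)^(γ−1).
T₂ = 208 × (1/16.5)^(2/5) = 67.78 K.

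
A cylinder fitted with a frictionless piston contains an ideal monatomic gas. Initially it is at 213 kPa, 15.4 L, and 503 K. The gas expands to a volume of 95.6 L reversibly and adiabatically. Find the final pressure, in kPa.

Since PV^γ is constant along a reversible adiabat, P₂ = P₁ (V₁/V₂)^γ.
γ = 5/3 for a monatomic ideal gas.
P₂ = 213 × (15.4/95.6)^(5/3) = 10.16 kPa.

P₂ ≈ 10.2 kPa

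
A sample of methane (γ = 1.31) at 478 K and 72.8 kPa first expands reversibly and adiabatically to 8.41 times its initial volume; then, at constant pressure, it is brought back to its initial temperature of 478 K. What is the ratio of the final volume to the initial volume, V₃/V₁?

Adiabatic step: V₂/V₁ = 8.41; T₂ = T₁·(1/8.41)^(0.31) = 247 K.
Isobaric step: V₃/V₂ = T₃/T₂ = 478/247.
V₃/V₁ = (V₂/V₁)(V₃/V₂) = 8.41 × (478/247) = 16.27.

V₃/V₁ ≈ 16.3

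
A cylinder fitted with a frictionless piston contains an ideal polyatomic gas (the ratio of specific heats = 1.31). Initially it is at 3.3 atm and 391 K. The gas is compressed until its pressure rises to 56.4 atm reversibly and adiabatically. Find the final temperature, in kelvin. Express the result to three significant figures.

T₂ ≈ 765 K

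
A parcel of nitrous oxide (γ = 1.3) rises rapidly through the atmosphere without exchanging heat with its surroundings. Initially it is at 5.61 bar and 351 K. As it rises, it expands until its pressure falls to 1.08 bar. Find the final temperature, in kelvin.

T₂ ≈ 240 K

Along an adiabat T P^((1−γ)/γ) is constant, so T₂ = T₁ (P₂/P₁)^((γ−1)/γ).
T₂ = 351 × (1.08/5.61)^(0.231) = 240 K.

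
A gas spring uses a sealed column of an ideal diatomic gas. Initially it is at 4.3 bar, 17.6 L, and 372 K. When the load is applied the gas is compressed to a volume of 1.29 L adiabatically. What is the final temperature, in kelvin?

For a reversible adiabat TV^(γ−1) is constant, so T₂ = T₁ (V₁/V₂)^(γ−1).
γ = 7/5 for a diatomic ideal gas.
T₂ = 372 × (17.6/1.29)^(2/5) = 1058 K.

T₂ ≈ 1060 K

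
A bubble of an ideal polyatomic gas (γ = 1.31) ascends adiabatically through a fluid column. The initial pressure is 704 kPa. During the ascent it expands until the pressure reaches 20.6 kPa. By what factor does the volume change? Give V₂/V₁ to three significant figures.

V₂/V₁ ≈ 14.8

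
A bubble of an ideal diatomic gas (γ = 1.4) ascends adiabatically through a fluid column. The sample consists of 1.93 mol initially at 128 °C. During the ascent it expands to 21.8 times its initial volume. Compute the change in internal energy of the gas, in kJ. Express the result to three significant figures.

For a reversible adiabat TV^(γ−1) is constant, so T₂ = T₁ (V₁/V₂)^(γ−1).
T₁ = 128 °C = 401.1 K.
T₂ = 401.1 × (1/21.8)^(0.4) = 116.9 K.
Q = 0, so ΔU = W_on_gas = nCᵥΔT with Cᵥ = R/(γ−1) = 20.79 J/(mol·K).
ΔU = 1.93 × 20.79 × (116.9 − 401.1) = -11400 J.

ΔU ≈ -11.4 kJ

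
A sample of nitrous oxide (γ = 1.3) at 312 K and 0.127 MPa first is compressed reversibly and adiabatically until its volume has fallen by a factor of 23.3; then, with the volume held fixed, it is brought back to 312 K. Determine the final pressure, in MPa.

P₃ ≈ 2.96 MPa

Adiabatic step (PV^γ = const): P₂ = 0.127×23.3^(1.3) = 7.61 MPa; T₂ = 312×23.3^(0.3) = 802.3 K.
Isochoric: P₃ = P₂(T₃/T₂) = 7.61 × (312/802.3) = 2.959 MPa.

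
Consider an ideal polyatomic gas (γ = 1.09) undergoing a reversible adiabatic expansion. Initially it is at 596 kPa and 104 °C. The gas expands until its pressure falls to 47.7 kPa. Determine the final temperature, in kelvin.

T₂ ≈ 306 K

Adiabatic: T₂/T₁ = (P₂/P₁)^((γ−1)/γ).
T₁ = 104 °C = 377.1 K.
T₂ = 377.1 × (47.7/596)^(0.0826) = 306.2 K.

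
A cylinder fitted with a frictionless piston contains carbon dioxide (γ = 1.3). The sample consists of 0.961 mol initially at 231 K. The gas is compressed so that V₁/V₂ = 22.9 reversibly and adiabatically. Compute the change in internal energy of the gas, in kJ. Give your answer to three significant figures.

For a reversible adiabat TV^(γ−1) is constant, so T₂ = T₁ (V₁/V₂)^(γ−1).
T₂ = 231 × 22.9^(0.3) = 591 K.
Q = 0, so ΔU = W_on_gas = nCᵥΔT with Cᵥ = R/(γ−1) = 27.71 J/(mol·K).
ΔU = 0.961 × 27.71 × (591 − 231) = 9587 J.

ΔU ≈ 9.59 kJ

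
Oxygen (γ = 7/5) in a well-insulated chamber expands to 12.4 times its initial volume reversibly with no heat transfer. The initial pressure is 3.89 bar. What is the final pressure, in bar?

Since PV^γ is constant along a reversible adiabat, P₂ = P₁ (V₁/V₂)^γ.
P₂ = 3.89 × (1/12.4)^(7/5) = 0.1146 bar.

P₂ ≈ 0.115 bar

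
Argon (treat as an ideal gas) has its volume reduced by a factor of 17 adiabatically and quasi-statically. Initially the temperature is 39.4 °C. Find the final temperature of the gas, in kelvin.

For a reversible adiabat TV^(γ−1) is constant, so T₂ = T₁ (V₁/V₂)^(γ−1).
For a monatomic ideal gas γ = 5/3, so γ−1 = 2/3.
T₁ = 39.4 °C = 312.5 K.
T₂ = 312.5 × 17^(2/3) = 2066 K.

T₂ ≈ 2070 K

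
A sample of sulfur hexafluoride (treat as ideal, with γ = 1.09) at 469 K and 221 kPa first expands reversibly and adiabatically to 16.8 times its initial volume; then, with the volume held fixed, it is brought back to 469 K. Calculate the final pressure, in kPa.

Adiabatic step (PV^γ = const): P₂ = 221×(1/16.8)^(1.09) = 10.2 kPa; T₂ = 469×(1/16.8)^(0.09) = 363.8 K.
Isochoric: P₃ = P₂(T₃/T₂) = 10.2 × (469/363.8) = 13.15 kPa.

P₃ ≈ 13.2 kPa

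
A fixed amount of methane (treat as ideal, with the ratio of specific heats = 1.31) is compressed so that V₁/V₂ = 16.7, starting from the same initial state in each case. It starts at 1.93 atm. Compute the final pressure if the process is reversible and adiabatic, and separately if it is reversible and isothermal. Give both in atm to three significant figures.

adiabatic: 77.1 atm; isothermal: 32.2 atm

Isothermal: P₂ = P₁(V₁/V₂) = 1.93×16.7 = 32.23 atm.
Adiabatic: P₂ = P₁(V₁/V₂)^γ = 1.93×16.7^(1.31) = 77.15 atm.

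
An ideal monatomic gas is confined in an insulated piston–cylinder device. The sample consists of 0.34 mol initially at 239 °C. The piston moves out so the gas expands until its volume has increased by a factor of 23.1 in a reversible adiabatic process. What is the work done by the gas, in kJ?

Adiabatic: T₁V₁^(γ−1) = T₂V₂^(γ−1) ⇒ T₂ = T₁ (V₁/V₂)^(γ−1).
γ = 5/3 for a monatomic ideal gas, so γ−1 = 2/3.
T₁ = 239 °C = 512.1 K.
T₂ = 512.1 × (1/23.1)^(2/3) = 63.14 K.
Q = 0, so ΔU = W_on_gas = nCᵥΔT with Cᵥ = R/(γ−1) = 12.47 J/(mol·K).
ΔU = 0.34 × 12.47 × (63.14 − 512.1) = -1904 J.
Work done by the gas = −ΔU = 1904 J.

W ≈ 1.90 kJ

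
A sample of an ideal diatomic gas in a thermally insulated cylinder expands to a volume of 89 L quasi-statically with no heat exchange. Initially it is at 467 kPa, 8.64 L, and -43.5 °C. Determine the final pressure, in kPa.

Since PV^γ is constant along a reversible adiabat, P₂ = P₁ (V₁/V₂)^γ.
γ = 7/5 for a diatomic ideal gas.
P₂ = 467 × (8.64/89)^(7/5) = 17.84 kPa.

P₂ ≈ 17.8 kPa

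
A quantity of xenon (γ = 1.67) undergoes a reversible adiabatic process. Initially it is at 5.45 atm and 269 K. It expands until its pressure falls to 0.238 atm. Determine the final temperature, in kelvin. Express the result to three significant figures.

T₂ ≈ 76.6 K

Along an adiabat T P^((1−γ)/γ) is constant, so T₂ = T₁ (P₂/P₁)^((γ−1)/γ).
T₂ = 269 × (0.238/5.45)^(0.401) = 76.59 K.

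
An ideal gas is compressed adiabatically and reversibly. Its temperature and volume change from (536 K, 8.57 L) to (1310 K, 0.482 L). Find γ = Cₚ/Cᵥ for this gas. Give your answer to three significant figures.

γ ≈ 1.31

TV^(γ−1) = const ⇒ γ − 1 = ln(T₂/T₁) / ln(V₁/V₂).
γ = 1 + ln(1310/536) / ln(8.57/0.482) = 1.311.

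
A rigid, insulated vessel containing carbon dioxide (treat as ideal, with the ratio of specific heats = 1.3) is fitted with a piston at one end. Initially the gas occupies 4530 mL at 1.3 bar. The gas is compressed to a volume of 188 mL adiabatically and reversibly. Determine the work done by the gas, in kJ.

P₂ = P₁(V₁/V₂)^γ = 1.3×(4530/188)^(1.3) = 81.37 bar.
For a reversible adiabat, W_by_gas = (P₁V₁ − P₂V₂)/(γ−1).
W_by = (130000×0.00453 − 8.137×10^6×0.000188) / (0.3) = -3136 J.

W ≈ -3.14 kJ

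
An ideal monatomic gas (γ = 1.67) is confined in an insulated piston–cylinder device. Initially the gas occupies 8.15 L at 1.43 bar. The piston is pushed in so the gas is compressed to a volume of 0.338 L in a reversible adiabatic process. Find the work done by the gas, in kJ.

W ≈ -12.9 kJ

P₂ = P₁(V₁/V₂)^γ = 1.43×(8.15/0.338)^(1.67) = 290.9 bar.
For a reversible adiabat, W_by_gas = (P₁V₁ − P₂V₂)/(γ−1).
W_by = (143000×0.00815 − 2.909×10^7×0.000338) / (0.67) = -12930 J.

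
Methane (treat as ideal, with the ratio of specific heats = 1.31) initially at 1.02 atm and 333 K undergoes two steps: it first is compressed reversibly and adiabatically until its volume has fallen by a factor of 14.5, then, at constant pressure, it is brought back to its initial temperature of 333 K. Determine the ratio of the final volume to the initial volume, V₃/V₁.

V₃/V₁ ≈ 0.0301

Adiabatic step: V₂/V₁ = 0.06897; T₂ = T₁·14.5^(0.31) = 762.9 K.
Isobaric step: V₃/V₂ = T₃/T₂ = 333/762.9.
V₃/V₁ = (V₂/V₁)(V₃/V₂) = 0.06897 × (333/762.9) = 0.0301.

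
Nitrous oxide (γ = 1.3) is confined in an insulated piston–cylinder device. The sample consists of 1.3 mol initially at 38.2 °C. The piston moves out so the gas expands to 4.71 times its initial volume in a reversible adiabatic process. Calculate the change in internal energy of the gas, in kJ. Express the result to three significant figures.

For a reversible adiabat TV^(γ−1) is constant, so T₂ = T₁ (V₁/V₂)^(γ−1).
T₁ = 38.2 °C = 311.3 K.
T₂ = 311.3 × (1/4.71)^(0.3) = 195.6 K.
Q = 0, so ΔU = W_on_gas = nCᵥΔT with Cᵥ = R/(γ−1) = 27.71 J/(mol·K).
ΔU = 1.3 × 27.71 × (195.6 − 311.3) = -4171 J.

ΔU ≈ -4.17 kJ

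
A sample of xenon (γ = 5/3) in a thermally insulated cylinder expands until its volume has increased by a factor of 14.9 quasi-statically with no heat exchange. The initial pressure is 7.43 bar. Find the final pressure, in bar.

P₂ ≈ 0.0824 bar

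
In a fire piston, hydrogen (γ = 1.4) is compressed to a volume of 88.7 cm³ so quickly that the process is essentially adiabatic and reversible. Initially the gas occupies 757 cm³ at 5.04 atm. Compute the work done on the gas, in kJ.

W ≈ 1.31 kJ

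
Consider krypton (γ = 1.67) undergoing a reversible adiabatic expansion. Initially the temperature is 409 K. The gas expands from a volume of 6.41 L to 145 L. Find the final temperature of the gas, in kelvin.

Adiabatic: T₁V₁^(γ−1) = T₂V₂^(γ−1) ⇒ T₂ = T₁ (V₁/V₂)^(γ−1).
T₂ = 409 × (6.41/145)^(0.67) = 50.61 K.

T₂ ≈ 50.6 K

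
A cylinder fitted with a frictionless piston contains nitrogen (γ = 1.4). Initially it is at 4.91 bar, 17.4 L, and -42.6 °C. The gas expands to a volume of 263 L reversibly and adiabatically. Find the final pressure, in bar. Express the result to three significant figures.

Since PV^γ is constant along a reversible adiabat, P₂ = P₁ (V₁/V₂)^γ.
P₂ = 4.91 × (17.4/263)^(1.4) = 0.1096 bar.

P₂ ≈ 0.110 bar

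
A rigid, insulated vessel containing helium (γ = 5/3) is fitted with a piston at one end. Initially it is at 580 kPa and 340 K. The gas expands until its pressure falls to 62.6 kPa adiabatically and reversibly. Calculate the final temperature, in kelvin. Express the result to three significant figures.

T₂ ≈ 140 K

Adiabatic: T₂/T₁ = (P₂/P₁)^((γ−1)/γ).
T₂ = 340 × (62.6/580)^(2/5) = 139.6 K.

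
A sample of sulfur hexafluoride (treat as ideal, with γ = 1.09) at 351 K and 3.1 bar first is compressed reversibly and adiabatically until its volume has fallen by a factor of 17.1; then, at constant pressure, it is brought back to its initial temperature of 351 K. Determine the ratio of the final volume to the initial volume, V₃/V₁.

V₃/V₁ ≈ 0.0453

Adiabatic step: V₂/V₁ = 0.05848; T₂ = T₁·17.1^(0.09) = 453.2 K.
Isobaric step: V₃/V₂ = T₃/T₂ = 351/453.2.
V₃/V₁ = (V₂/V₁)(V₃/V₂) = 0.05848 × (351/453.2) = 0.04529.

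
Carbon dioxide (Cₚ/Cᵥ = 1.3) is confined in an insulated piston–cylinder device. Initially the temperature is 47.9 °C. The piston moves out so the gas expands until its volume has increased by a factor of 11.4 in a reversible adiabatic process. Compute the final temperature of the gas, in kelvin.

Adiabatic: T₁V₁^(γ−1) = T₂V₂^(γ−1) ⇒ T₂ = T₁ (V₁/V₂)^(γ−1).
T₁ = 47.9 °C = 321 K.
T₂ = 321 × (1/11.4)^(0.3) = 154.7 K.

T₂ ≈ 155 K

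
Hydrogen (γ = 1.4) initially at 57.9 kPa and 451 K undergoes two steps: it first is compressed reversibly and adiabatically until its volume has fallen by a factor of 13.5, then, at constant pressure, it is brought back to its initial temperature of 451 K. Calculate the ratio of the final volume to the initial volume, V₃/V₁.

Adiabatic step: V₂/V₁ = 0.07407; T₂ = T₁·13.5^(0.4) = 1277 K.
Isobaric step: V₃/V₂ = T₃/T₂ = 451/1277.
V₃/V₁ = (V₂/V₁)(V₃/V₂) = 0.07407 × (451/1277) = 0.02615.

V₃/V₁ ≈ 0.0262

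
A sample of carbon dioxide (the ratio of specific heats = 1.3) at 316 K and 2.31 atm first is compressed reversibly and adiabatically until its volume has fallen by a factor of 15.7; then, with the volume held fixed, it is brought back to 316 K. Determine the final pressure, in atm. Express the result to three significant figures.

P₃ ≈ 36.3 atm

Adiabatic step (PV^γ = const): P₂ = 2.31×15.7^(1.3) = 82.85 atm; T₂ = 316×15.7^(0.3) = 721.9 K.
Isochoric: P₃ = P₂(T₃/T₂) = 82.85 × (316/721.9) = 36.27 atm.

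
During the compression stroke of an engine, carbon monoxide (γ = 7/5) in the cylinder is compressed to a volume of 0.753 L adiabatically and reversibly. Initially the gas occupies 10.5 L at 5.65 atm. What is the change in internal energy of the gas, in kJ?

ΔU ≈ 28.1 kJ

P₂ = P₁(V₁/V₂)^γ = 5.65×(10.5/0.753)^(7/5) = 226 atm.
For a reversible adiabat, W_by_gas = (P₁V₁ − P₂V₂)/(γ−1).
W_by = (572500×0.0105 − 2.29×10^7×0.000753) / (2/5) = -28090 J.
Q = 0 ⇒ ΔU = −W_by = 28090 J.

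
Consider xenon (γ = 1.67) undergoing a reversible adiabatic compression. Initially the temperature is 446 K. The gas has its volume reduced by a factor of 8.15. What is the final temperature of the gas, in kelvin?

T₂ ≈ 1820 K

For a reversible adiabat TV^(γ−1) is constant, so T₂ = T₁ (V₁/V₂)^(γ−1).
T₂ = 446 × 8.15^(0.67) = 1819 K.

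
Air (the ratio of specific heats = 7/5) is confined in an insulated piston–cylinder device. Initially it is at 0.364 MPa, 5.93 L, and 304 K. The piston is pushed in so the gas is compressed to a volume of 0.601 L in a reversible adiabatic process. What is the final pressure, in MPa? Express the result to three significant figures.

P₂ ≈ 8.97 MPa

Since PV^γ is constant along a reversible adiabat, P₂ = P₁ (V₁/V₂)^γ.
P₂ = 0.364 × (5.93/0.601)^(7/5) = 8.973 MPa.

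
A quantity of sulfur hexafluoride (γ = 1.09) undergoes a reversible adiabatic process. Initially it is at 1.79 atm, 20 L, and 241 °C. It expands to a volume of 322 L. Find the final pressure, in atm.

P₂ ≈ 0.0866 atm

Since PV^γ is constant along a reversible adiabat, P₂ = P₁ (V₁/V₂)^γ.
P₂ = 1.79 × (20/322)^(1.09) = 0.08658 atm.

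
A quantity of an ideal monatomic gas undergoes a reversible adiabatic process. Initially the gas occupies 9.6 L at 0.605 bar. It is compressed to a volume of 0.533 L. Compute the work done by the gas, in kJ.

W ≈ -5.11 kJ

γ = 5/3 for a monatomic ideal gas.
P₂ = P₁(V₁/V₂)^γ = 0.605×(9.6/0.533)^(5/3) = 74.87 bar.
For a reversible adiabat, W_by_gas = (P₁V₁ − P₂V₂)/(γ−1).
W_by = (60500×0.0096 − 7.487×10^6×0.000533) / (2/3) = -5115 J.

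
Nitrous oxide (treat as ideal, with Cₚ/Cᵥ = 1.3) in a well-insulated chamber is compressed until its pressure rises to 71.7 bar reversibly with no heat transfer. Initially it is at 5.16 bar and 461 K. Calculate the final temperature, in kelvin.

Adiabatic: T₂/T₁ = (P₂/P₁)^((γ−1)/γ).
T₂ = 461 × (71.7/5.16)^(0.231) = 846.1 K.

T₂ ≈ 846 K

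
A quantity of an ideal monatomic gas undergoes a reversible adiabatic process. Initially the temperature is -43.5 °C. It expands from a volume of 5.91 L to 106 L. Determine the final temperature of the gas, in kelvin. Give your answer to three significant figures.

For a reversible adiabat TV^(γ−1) is constant, so T₂ = T₁ (V₁/V₂)^(γ−1).
For a monatomic ideal gas γ = 5/3, so γ−1 = 2/3.
T₁ = -43.5 °C = 229.6 K.
T₂ = 229.6 × (5.91/106)^(2/3) = 33.52 K.

T₂ ≈ 33.5 K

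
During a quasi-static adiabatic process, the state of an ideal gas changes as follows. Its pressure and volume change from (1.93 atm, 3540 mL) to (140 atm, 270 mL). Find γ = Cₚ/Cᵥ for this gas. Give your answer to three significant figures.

PV^γ = const ⇒ γ = ln(P₂/P₁) / ln(V₁/V₂).
γ = ln(140/1.93) / ln(3540/270) = 1.665.

γ ≈ 1.66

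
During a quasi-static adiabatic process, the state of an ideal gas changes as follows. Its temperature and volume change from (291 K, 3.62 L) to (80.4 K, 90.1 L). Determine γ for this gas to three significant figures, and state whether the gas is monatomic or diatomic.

γ ≈ 1.40; diatomic

TV^(γ−1) = const ⇒ γ − 1 = ln(T₂/T₁) / ln(V₁/V₂).
γ = 1 + ln(80.4/291) / ln(3.62/90.1) = 1.4.
γ ≈ 1.40 is close to 7/5, so the gas is diatomic.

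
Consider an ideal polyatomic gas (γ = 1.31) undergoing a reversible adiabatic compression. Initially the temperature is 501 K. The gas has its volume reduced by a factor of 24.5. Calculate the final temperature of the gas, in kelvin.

T₂ ≈ 1350 K

For a reversible adiabat TV^(γ−1) is constant, so T₂ = T₁ (V₁/V₂)^(γ−1).
T₂ = 501 × 24.5^(0.31) = 1350 K.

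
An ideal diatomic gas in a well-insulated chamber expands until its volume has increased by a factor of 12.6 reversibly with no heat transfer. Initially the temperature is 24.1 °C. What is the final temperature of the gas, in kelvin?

T₂ ≈ 108 K

Adiabatic: T₁V₁^(γ−1) = T₂V₂^(γ−1) ⇒ T₂ = T₁ (V₁/V₂)^(γ−1).
For a diatomic ideal gas γ = 7/5, so γ−1 = 2/5.
T₁ = 24.1 °C = 297.2 K.
T₂ = 297.2 × (1/12.6)^(2/5) = 107.9 K.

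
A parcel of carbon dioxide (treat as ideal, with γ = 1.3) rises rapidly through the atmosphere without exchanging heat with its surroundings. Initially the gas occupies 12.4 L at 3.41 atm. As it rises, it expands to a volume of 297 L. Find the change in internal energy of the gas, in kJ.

ΔU ≈ -8.77 kJ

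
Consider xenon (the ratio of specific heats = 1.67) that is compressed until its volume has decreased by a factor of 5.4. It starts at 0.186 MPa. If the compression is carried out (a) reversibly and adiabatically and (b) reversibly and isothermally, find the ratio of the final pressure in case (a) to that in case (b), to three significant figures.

P_adiabatic / P_isothermal ≈ 3.10

Isothermal: P_b = P₁(V₁/V₂) = 0.186×5.4.
Adiabatic: P_a = P₁(V₁/V₂)^γ = 0.186×5.4^(1.67).
P_a/P_b = (V₁/V₂)^(γ−1) = 5.4^(0.67) = 3.095.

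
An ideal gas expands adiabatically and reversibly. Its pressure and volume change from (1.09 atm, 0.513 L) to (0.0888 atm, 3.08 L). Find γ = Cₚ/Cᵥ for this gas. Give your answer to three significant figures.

γ ≈ 1.40

PV^γ = const ⇒ γ = ln(P₂/P₁) / ln(V₁/V₂).
γ = ln(0.0888/1.09) / ln(0.513/3.08) = 1.399.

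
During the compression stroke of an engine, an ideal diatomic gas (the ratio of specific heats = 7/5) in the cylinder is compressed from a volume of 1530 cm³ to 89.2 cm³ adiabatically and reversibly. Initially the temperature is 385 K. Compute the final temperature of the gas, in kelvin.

T₂ ≈ 1200 K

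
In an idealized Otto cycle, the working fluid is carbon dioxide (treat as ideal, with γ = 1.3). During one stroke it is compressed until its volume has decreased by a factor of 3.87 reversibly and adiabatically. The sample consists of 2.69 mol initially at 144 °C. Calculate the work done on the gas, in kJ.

W ≈ 15.6 kJ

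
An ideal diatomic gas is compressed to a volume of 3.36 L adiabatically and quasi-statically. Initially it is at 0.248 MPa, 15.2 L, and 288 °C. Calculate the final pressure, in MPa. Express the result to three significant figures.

P₂ ≈ 2.05 MPa

Adiabatic: P₁V₁^γ = P₂V₂^γ ⇒ P₂ = P₁ (V₁/V₂)^γ.
γ = 7/5 for a diatomic ideal gas.
P₂ = 0.248 × (15.2/3.36)^(7/5) = 2.052 MPa.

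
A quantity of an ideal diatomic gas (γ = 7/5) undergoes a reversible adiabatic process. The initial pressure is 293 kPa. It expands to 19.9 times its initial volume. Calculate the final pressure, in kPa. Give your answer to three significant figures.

P₂ ≈ 4.45 kPa

Since PV^γ is constant along a reversible adiabat, P₂ = P₁ (V₁/V₂)^γ.
P₂ = 293 × (1/19.9)^(7/5) = 4.451 kPa.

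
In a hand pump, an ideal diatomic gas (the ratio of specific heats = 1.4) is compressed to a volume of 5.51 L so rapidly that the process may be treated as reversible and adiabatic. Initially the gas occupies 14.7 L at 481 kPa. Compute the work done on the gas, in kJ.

W ≈ 8.50 kJ

P₂ = P₁(V₁/V₂)^γ = 481×(14.7/5.51)^(1.4) = 1900 kPa.
For a reversible adiabat, W_by_gas = (P₁V₁ − P₂V₂)/(γ−1).
W_by = (481000×0.0147 − 1.9×10^6×0.00551) / (0.4) = -8497 J.
W_on_gas = −W_by = 8497 J.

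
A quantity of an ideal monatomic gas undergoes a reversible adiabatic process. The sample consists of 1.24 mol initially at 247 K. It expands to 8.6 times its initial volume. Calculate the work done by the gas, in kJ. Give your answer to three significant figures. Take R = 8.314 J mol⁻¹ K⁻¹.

W ≈ 2.91 kJ

Adiabatic: T₁V₁^(γ−1) = T₂V₂^(γ−1) ⇒ T₂ = T₁ (V₁/V₂)^(γ−1).
γ = 5/3 for a monatomic ideal gas, so γ−1 = 2/3.
T₂ = 247 × (1/8.6)^(2/3) = 58.84 K.
Q = 0, so ΔU = W_on_gas = nCᵥΔT with Cᵥ = R/(γ−1) = 12.47 J/(mol·K).
ΔU = 1.24 × 12.47 × (58.84 − 247) = -2910 J.
Work done by the gas = −ΔU = 2910 J.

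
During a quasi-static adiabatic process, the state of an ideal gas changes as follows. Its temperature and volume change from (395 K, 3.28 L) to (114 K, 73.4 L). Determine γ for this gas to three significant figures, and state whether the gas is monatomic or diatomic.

γ ≈ 1.40; diatomic

TV^(γ−1) = const ⇒ γ − 1 = ln(T₂/T₁) / ln(V₁/V₂).
γ = 1 + ln(114/395) / ln(3.28/73.4) = 1.4.
γ ≈ 1.40 is close to 7/5, so the gas is diatomic.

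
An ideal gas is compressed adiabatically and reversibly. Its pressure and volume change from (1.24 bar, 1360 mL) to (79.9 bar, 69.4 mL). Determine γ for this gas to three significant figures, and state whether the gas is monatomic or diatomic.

PV^γ = const ⇒ γ = ln(P₂/P₁) / ln(V₁/V₂).
γ = ln(79.9/1.24) / ln(1360/69.4) = 1.4.
γ ≈ 1.40 is close to 7/5, so the gas is diatomic.

γ ≈ 1.40; diatomic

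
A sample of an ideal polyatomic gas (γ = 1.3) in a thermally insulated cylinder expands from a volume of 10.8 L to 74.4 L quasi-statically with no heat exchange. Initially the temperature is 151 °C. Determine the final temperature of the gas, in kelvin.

T₂ ≈ 238 K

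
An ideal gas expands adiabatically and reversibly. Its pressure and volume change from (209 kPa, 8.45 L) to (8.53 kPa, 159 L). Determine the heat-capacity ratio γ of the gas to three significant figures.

γ ≈ 1.09

PV^γ = const ⇒ γ = ln(P₂/P₁) / ln(V₁/V₂).
γ = ln(8.53/209) / ln(8.45/159) = 1.09.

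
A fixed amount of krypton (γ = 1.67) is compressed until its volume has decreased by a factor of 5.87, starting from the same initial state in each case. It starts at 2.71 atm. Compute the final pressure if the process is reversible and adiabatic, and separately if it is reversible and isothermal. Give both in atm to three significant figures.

Isothermal: P₂ = P₁(V₁/V₂) = 2.71×5.87 = 15.91 atm.
Adiabatic: P₂ = P₁(V₁/V₂)^γ = 2.71×5.87^(1.67) = 52.07 atm.

adiabatic: 52.1 atm; isothermal: 15.9 atm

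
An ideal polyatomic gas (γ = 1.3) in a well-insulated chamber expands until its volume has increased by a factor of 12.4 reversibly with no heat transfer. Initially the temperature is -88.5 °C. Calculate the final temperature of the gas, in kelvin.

T₂ ≈ 86.8 K

Adiabatic: T₁V₁^(γ−1) = T₂V₂^(γ−1) ⇒ T₂ = T₁ (V₁/V₂)^(γ−1).
T₁ = -88.5 °C = 184.6 K.
T₂ = 184.6 × (1/12.4)^(0.3) = 86.76 K.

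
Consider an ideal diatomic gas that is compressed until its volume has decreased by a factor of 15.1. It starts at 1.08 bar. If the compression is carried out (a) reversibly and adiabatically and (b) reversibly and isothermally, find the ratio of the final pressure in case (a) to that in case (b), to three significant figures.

P_adiabatic / P_isothermal ≈ 2.96

For a diatomic ideal gas γ = 7/5.
Isothermal: P_b = P₁(V₁/V₂) = 1.08×15.1.
Adiabatic: P_a = P₁(V₁/V₂)^γ = 1.08×15.1^(7/5).
P_a/P_b = (V₁/V₂)^(γ−1) = 15.1^(2/5) = 2.962.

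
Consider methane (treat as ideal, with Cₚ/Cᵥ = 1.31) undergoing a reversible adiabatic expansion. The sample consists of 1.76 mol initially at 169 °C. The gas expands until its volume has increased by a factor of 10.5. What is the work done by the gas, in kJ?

W ≈ 10.8 kJ

Adiabatic: T₁V₁^(γ−1) = T₂V₂^(γ−1) ⇒ T₂ = T₁ (V₁/V₂)^(γ−1).
T₁ = 169 °C = 442.1 K.
T₂ = 442.1 × (1/10.5)^(0.31) = 213.3 K.
Q = 0, so ΔU = W_on_gas = nCᵥΔT with Cᵥ = R/(γ−1) = 26.82 J/(mol·K).
ΔU = 1.76 × 26.82 × (213.3 − 442.1) = -10800 J.
Work done by the gas = −ΔU = 10800 J.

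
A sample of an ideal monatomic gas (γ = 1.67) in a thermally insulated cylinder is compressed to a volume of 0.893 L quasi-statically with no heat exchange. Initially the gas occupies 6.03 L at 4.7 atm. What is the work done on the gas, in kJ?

P₂ = P₁(V₁/V₂)^γ = 4.7×(6.03/0.893)^(1.67) = 114.1 atm.
For a reversible adiabat, W_by_gas = (P₁V₁ − P₂V₂)/(γ−1).
W_by = (476200×0.00603 − 1.156×10^7×0.000893) / (0.67) = -11120 J.
W_on_gas = −W_by = 11120 J.

W ≈ 11.1 kJ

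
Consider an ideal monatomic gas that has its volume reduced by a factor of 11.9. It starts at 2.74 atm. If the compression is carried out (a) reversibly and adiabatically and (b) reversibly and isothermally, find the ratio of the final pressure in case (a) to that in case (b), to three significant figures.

For a monatomic ideal gas γ = 5/3.
Isothermal: P_b = P₁(V₁/V₂) = 2.74×11.9.
Adiabatic: P_a = P₁(V₁/V₂)^γ = 2.74×11.9^(5/3).
P_a/P_b = (V₁/V₂)^(γ−1) = 11.9^(2/3) = 5.212.

P_adiabatic / P_isothermal ≈ 5.21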